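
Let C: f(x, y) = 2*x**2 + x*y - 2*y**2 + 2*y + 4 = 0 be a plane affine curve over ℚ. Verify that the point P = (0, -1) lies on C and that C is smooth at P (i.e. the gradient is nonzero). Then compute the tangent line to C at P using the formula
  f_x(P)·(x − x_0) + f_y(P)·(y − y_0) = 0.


Tangent line at P: -x + 6*y + 6 = 0.

Step 1: f(0, -1) = 0, so P lies on C.
Step 2: partial derivatives
  f_x(x, y) = 4*x + y, f_y(x, y) = x - 4*y + 2.
  f_x(P) = -1, f_y(P) = 6 (gradient nonzero, so P is smooth).
Step 3: tangent line at P: -1·(x − 0) + 6·(y − -1) = 0.
Expanding: -x + 6*y + 6 = 0.


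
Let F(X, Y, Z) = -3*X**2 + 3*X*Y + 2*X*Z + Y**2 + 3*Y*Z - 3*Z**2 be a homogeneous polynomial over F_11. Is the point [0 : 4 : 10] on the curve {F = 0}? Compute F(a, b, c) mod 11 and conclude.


F(0,4,10) ≡ 1 (mod 11); P is NOT on the curve.

Evaluate F(0, 4, 10) term-by-term (mod 11).
  -3*X**2 ↦ -3·0·1·1 = 0
  3*X*Y ↦ 3·0·4·1 = 0
  2*X*Z ↦ 2·0·1·10 = 0
  Y**2 ↦ 1·1·16·1 = 16
  3*Y*Z ↦ 3·1·4·10 = 120
  -3*Z**2 ↦ -3·1·1·100 = -300
Sum: F(0, 4, 10) = (0) + (0) + (0) + (16) + (120) + (-300) = -164.
Reducing mod 11: -164 ≡ 1 (mod 11).
Since F(a, b, c) ≡ 1 ≠ 0 (mod 11), P does NOT lie on the curve.


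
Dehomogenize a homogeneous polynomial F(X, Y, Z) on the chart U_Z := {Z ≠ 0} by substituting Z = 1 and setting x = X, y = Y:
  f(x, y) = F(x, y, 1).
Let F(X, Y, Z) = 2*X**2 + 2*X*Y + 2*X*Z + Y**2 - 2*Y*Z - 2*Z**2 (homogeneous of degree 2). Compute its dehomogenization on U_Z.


f(x, y) = 2*x**2 + 2*x*y + 2*x + y**2 - 2*y - 2

On U_Z we set Z = 1. Each monomial c·X^i·Y^j·Z^k in F becomes c·x^i·y^j·1^k = c·x^i·y^j.
Substituting Z = 1: F(X, Y, 1) = 2*x**2 + 2*x*y + 2*x + y**2 - 2*y - 2.
Note: deg(f) ≤ deg(F) = 2; strict inequality happens when F is divisible by Z (lost terms).


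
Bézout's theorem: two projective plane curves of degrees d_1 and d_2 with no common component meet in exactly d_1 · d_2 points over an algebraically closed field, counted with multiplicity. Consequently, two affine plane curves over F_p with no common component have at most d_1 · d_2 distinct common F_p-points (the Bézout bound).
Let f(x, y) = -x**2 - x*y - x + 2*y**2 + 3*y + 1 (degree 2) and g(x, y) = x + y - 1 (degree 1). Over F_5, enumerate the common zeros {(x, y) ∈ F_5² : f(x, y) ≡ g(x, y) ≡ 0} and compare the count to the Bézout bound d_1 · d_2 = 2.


Common zeros: ∅; count = 0; Bézout bound = 2.

deg(f) = 2, deg(g) = 1, so Bézout bound = 2.
Scan x ∈ F_5. For each x, list the y ∈ F_5 with f(x, y) ≡ 0 and those with g(x, y) ≡ 0 (mod 5); the common zeros in that column are the intersection.
  x = 0: f ≡ 0 at y ∈ {2, 4}; g ≡ 0 at y ∈ {1}; common: ∅.
  x = 1: f ≡ 0 at y ∈ ∅; g ≡ 0 at y ∈ {0}; common: ∅.
  x = 2: f ≡ 0 at y ∈ {0, 2}; g ≡ 0 at y ∈ {4}; common: ∅.
  x = 3: f ≡ 0 at y ∈ ∅; g ≡ 0 at y ∈ {3}; common: ∅.
  x = 4: f ≡ 0 at y ∈ ∅; g ≡ 0 at y ∈ {2}; common: ∅.
Collecting: common zeros = ∅, so the count is 0.
Comparison with the Bézout bound: 0 ≤ 2 = deg(f)·deg(g), as expected for curves with no common component (the affine F_5-count falls short of the bound because intersections may lie at infinity, over extension fields, or carry multiplicity).


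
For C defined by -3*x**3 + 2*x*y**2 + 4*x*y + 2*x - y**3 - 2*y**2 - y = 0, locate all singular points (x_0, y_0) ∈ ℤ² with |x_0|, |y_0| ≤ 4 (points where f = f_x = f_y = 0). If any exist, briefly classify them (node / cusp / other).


Singular points: {(0, -1)}; classification: cusp.

Compute partial derivatives:
  f_x = -9*x**2 + 2*y**2 + 4*y + 2.
  f_y = 4*x*y + 4*x - 3*y**2 - 4*y - 1.
Scan x_0 ∈ {−4, ..., 4}. For each x_0, f_y(x_0, y) is a polynomial in y; find its integer roots y ∈ {−4, ..., 4}, then test f_x and f at those candidates.
  x = -4: f_y(-4, y) = -3*y**2 - 20*y - 17; vanishes at y ∈ {-1}. (-4, -1): f_x = -144 ≠ 0.
  x = -3: f_y(-3, y) = -3*y**2 - 16*y - 13; vanishes at y ∈ {-1}. (-3, -1): f_x = -81 ≠ 0.
  x = -2: f_y(-2, y) = -3*y**2 - 12*y - 9; vanishes at y ∈ {-3, -1}. (-2, -3): f_x = -28 ≠ 0; (-2, -1): f_x = -36 ≠ 0.
  x = -1: f_y(-1, y) = -3*y**2 - 8*y - 5; vanishes at y ∈ {-1}. (-1, -1): f_x = -9 ≠ 0.
  x = 0: f_y(0, y) = -3*y**2 - 4*y - 1; vanishes at y ∈ {-1}. (0, -1): f_x = 0, f = 0 — SINGULAR.
  x = 1: f_y(1, y) = 3 - 3*y**2; vanishes at y ∈ {-1, 1}. (1, -1): f_x = -9 ≠ 0; (1, 1): f_x = -1 ≠ 0.
  x = 2: f_y(2, y) = -3*y**2 + 4*y + 7; vanishes at y ∈ {-1}. (2, -1): f_x = -36 ≠ 0.
  x = 3: f_y(3, y) = -3*y**2 + 8*y + 11; vanishes at y ∈ {-1}. (3, -1): f_x = -81 ≠ 0.
  x = 4: f_y(4, y) = -3*y**2 + 12*y + 15; vanishes at y ∈ {-1}. (4, -1): f_x = -144 ≠ 0.
Only singular point on the grid: (0, -1).
Classify: substitute x = 0 + u, y = -1 + v and expand: f = -3*u**3 + 2*u*v**2 - v**3 + v**2.
No constant or linear terms (consistent with a singular point). Quadratic part: v**2. Cubic part: -3*u**3 + 2*u*v**2 - v**3.
The quadratic part v**2 is a perfect square, so there is a single (double) tangent line v = 0, i.e. y = -1. Restricting the cubic part to that line (v = 0) leaves -3*u**3 ≠ 0, so f is not divisible by v and the branch is v² ≈ 3*u**3 to lowest order — this is a cusp.
Classification: cusp.


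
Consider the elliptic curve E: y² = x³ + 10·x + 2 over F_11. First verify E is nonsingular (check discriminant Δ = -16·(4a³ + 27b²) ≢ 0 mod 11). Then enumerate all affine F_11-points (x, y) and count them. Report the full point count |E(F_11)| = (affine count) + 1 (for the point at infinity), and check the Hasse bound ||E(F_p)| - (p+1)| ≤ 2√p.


Affine points = {(3, 2), (3, 9), (5, 1), (5, 10), (6, 5), (6, 6), (8, 0)}; affine count = 7; |E(F_11)| = 8.

Discriminant check: Δ ∝ 4a³ + 27b² = 4·10³ + 27·2² = 4·1000 + 27·4 ≡ 5 (mod 11). Nonzero ⇒ E is nonsingular.
For each x ∈ F_11, compute rhs = x³ + 10·x + 2 mod 11, then count y ∈ F_11 with y² ≡ rhs.
  x = 0: rhs = 2, matching y values: none (0 points).
  x = 1: rhs = 2, matching y values: none (0 points).
  x = 2: rhs = 8, matching y values: none (0 points).
  x = 3: rhs = 4, matching y values: 2, 9 (2 points).
  x = 4: rhs = 7, matching y values: none (0 points).
  x = 5: rhs = 1, matching y values: 1, 10 (2 points).
  x = 6: rhs = 3, matching y values: 5, 6 (2 points).
  x = 7: rhs = 8, matching y values: none (0 points).
  x = 8: rhs = 0, matching y values: 0 (1 points).
  x = 9: rhs = 7, matching y values: none (0 points).
  x = 10: rhs = 2, matching y values: none (0 points).
Total affine count: 7.
Full point count |E(F_11)| = 7 + 1 = 8.
Hasse bound: |8 − (11+1)| = |-4| = 4 ≤ 2√11 ≈ 6.6332 ✓.


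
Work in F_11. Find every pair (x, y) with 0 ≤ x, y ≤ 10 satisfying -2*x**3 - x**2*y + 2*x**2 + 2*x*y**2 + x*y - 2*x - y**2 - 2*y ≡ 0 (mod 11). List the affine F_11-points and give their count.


Affine F_11-points: {(0, 0), (0, 9), (1, 6), (1, 7), (5, 4), (5, 7), (6, 9), (7, 2), (7, 9), (8, 2), (8, 7), (10, 3)}; count = 12.

For each of the 121 pairs (x, y) ∈ F_11², evaluate f(x, y) mod 11. Record the zeros.
  x = 0: [0↦0, 1↦8, 2↦3, 3↦7, 4↦9, 5↦9, 6↦7, 7↦3, 8↦8, 9↦0, 10↦1]  zeros at y ∈ {0, 9}
  x = 1: [0↦9, 1↦8, 2↦9, 3↦1, 4↦6, 5↦2, 6↦0, 7↦0, 8↦2, 9↦6, 10↦1]  zeros at y ∈ {6, 7}
  x = 2: [0↦10, 1↦9, 2↦3, 3↦3, 4↦9, 5↦10, 6↦6, 7↦8, 8↦5, 9↦8, 10↦6]  zeros at y ∈ ∅
  x = 3: [0↦2, 1↦10, 2↦6, 3↦1, 4↦6, 5↦10, 6↦2, 7↦4, 8↦5, 9↦5, 10↦4]  zeros at y ∈ ∅
  x = 4: [0↦6, 1↦10, 2↦6, 3↦5, 4↦7, 5↦1, 6↦9, 7↦9, 8↦1, 9↦7, 10↦5]  zeros at y ∈ ∅
  x = 5: [0↦10, 1↦8, 2↦2, 3↦3, 4↦0, 5↦4, 6↦4, 7↦0, 8↦3, 9↦2, 10↦8]  zeros at y ∈ {4, 7}
  x = 6: [0↦2, 1↦3, 2↦4, 3↦5, 4↦6, 5↦7, 6↦8, 7↦9, 8↦10, 9↦0, 10↦1]  zeros at y ∈ {9}
  x = 7: [0↦3, 1↦5, 2↦0, 3↦10, 4↦2, 5↦9, 6↦9, 7↦2, 8↦10, 9↦0, 10↦5]  zeros at y ∈ {2, 9}
  x = 8: [0↦1, 1↦2, 2↦0, 3↦6, 4↦9, 5↦9, 6↦6, 7↦0, 8↦2, 9↦1, 10↦8]  zeros at y ∈ {2, 7}
  x = 9: [0↦6, 1↦4, 2↦3, 3↦3, 4↦4, 5↦6, 6↦9, 7↦2, 8↦7, 9↦2, 10↦9]  zeros at y ∈ ∅
  x = 10: [0↦6, 1↦10, 2↦8, 3↦0, 4↦8, 5↦10, 6↦6, 7↦7, 8↦2, 9↦2, 10↦7]  zeros at y ∈ {3}
Collecting zeros: affine points = {(0, 0), (0, 9), (1, 6), (1, 7), (5, 4), (5, 7), (6, 9), (7, 2), (7, 9), (8, 2), (8, 7), (10, 3)}.
Total count |C(F_11)_aff| = 12.


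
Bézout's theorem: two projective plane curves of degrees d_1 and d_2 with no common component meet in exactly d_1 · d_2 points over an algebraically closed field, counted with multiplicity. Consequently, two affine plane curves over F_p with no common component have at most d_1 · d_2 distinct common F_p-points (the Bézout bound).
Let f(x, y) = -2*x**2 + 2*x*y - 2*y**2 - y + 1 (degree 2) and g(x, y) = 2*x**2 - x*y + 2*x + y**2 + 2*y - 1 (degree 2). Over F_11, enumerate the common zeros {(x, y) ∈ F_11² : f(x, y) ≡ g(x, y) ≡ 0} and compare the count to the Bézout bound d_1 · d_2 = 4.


Common zeros: {(6, 5)}; count = 1; Bézout bound = 4.

deg(f) = 2, deg(g) = 2, so Bézout bound = 4.
Scan x ∈ F_11. For each x, list the y ∈ F_11 with f(x, y) ≡ 0 and those with g(x, y) ≡ 0 (mod 11); the common zeros in that column are the intersection.
  x = 0: f ≡ 0 at y ∈ {6, 10}; g ≡ 0 at y ∈ ∅; common: ∅.
  x = 1: f ≡ 0 at y ∈ {8, 9}; g ≡ 0 at y ∈ {5}; common: ∅.
  x = 2: f ≡ 0 at y ∈ ∅; g ≡ 0 at y ∈ {0}; common: ∅.
  x = 3: f ≡ 0 at y ∈ ∅; g ≡ 0 at y ∈ ∅; common: ∅.
  x = 4: f ≡ 0 at y ∈ ∅; g ≡ 0 at y ∈ ∅; common: ∅.
  x = 5: f ≡ 0 at y ∈ ∅; g ≡ 0 at y ∈ {6, 8}; common: ∅.
  x = 6: f ≡ 0 at y ∈ {5, 6}; g ≡ 0 at y ∈ {5, 10}; common: {5}.
  x = 7: f ≡ 0 at y ∈ {4, 8}; g ≡ 0 at y ∈ ∅; common: ∅.
  x = 8: f ≡ 0 at y ∈ {4, 9}; g ≡ 0 at y ∈ {0, 6}; common: ∅.
  x = 9: f ≡ 0 at y ∈ ∅; g ≡ 0 at y ∈ {8, 10}; common: ∅.
  x = 10: f ≡ 0 at y ∈ {5, 10}; g ≡ 0 at y ∈ ∅; common: ∅.
Collecting: common zeros = {(6, 5)}, so the count is 1.
Comparison with the Bézout bound: 1 ≤ 4 = deg(f)·deg(g), as expected for curves with no common component (the affine F_11-count falls short of the bound because intersections may lie at infinity, over extension fields, or carry multiplicity).


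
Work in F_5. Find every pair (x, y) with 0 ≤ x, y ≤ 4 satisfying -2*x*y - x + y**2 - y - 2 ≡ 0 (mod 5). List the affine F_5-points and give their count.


Affine F_5-points: {(0, 2), (0, 4), (1, 1), (1, 2), (2, 2), (2, 3), (3, 0), (3, 2), (4, 2)}; count = 9.

For each of the 25 pairs (x, y) ∈ F_5², evaluate f(x, y) mod 5. Record the zeros.
  x = 0: [0↦3, 1↦3, 2↦0, 3↦4, 4↦0]  zeros at y ∈ {2, 4}
  x = 1: [0↦2, 1↦0, 2↦0, 3↦2, 4↦1]  zeros at y ∈ {1, 2}
  x = 2: [0↦1, 1↦2, 2↦0, 3↦0, 4↦2]  zeros at y ∈ {2, 3}
  x = 3: [0↦0, 1↦4, 2↦0, 3↦3, 4↦3]  zeros at y ∈ {0, 2}
  x = 4: [0↦4, 1↦1, 2↦0, 3↦1, 4↦4]  zeros at y ∈ {2}
Collecting zeros: affine points = {(0, 2), (0, 4), (1, 1), (1, 2), (2, 2), (2, 3), (3, 0), (3, 2), (4, 2)}.
Total count |C(F_5)_aff| = 9.


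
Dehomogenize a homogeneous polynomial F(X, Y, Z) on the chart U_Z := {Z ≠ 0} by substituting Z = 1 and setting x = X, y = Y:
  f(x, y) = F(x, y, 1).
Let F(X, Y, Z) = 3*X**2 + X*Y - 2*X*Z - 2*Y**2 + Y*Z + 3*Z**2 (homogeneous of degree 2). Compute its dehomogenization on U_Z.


f(x, y) = 3*x**2 + x*y - 2*x - 2*y**2 + y + 3

On U_Z we set Z = 1. Each monomial c·X^i·Y^j·Z^k in F becomes c·x^i·y^j·1^k = c·x^i·y^j.
Substituting Z = 1: F(X, Y, 1) = 3*x**2 + x*y - 2*x - 2*y**2 + y + 3.
Note: deg(f) ≤ deg(F) = 2; strict inequality happens when F is divisible by Z (lost terms).


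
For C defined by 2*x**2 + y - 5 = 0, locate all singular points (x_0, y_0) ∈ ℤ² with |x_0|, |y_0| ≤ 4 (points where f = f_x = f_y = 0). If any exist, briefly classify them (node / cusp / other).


No singular points in the scanned grid; C is smooth there.

Compute partial derivatives:
  f_x = 4*x.
  f_y = 1.
f_y = 1 is a nonzero constant, so f_y never vanishes: no point (x, y) can satisfy f = f_x = f_y = 0. In particular no (x, y) ∈ {−4, ..., 4}² is singular; the curve is smooth.


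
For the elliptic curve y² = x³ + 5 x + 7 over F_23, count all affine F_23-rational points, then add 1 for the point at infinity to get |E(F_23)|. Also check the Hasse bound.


Affine points = {(1, 6), (1, 17), (2, 5), (2, 18), (3, 7), (3, 16), (6, 0), (11, 6), (11, 17), (12, 1), (12, 22), (18, 8), (18, 15), (21, 9), (21, 14), (22, 1), (22, 22)}; affine count = 17; |E(F_23)| = 18.

Discriminant check: Δ ∝ 4a³ + 27b² = 4·5³ + 27·7² = 4·125 + 27·49 ≡ 6 (mod 23). Nonzero ⇒ E is nonsingular.
For each x ∈ F_23, compute rhs = x³ + 5·x + 7 mod 23, then count y ∈ F_23 with y² ≡ rhs.
  x = 0: rhs = 7, matching y values: none (0 points).
  x = 1: rhs = 13, matching y values: 6, 17 (2 points).
  x = 2: rhs = 2, matching y values: 5, 18 (2 points).
  x = 3: rhs = 3, matching y values: 7, 16 (2 points).
  x = 4: rhs = 22, matching y values: none (0 points).
  x = 5: rhs = 19, matching y values: none (0 points).
  x = 6: rhs = 0, matching y values: 0 (1 points).
  x = 7: rhs = 17, matching y values: none (0 points).
  x = 8: rhs = 7, matching y values: none (0 points).
  x = 9: rhs = 22, matching y values: none (0 points).
  x = 10: rhs = 22, matching y values: none (0 points).
  x = 11: rhs = 13, matching y values: 6, 17 (2 points).
  x = 12: rhs = 1, matching y values: 1, 22 (2 points).
  x = 13: rhs = 15, matching y values: none (0 points).
  x = 14: rhs = 15, matching y values: none (0 points).
  x = 15: rhs = 7, matching y values: none (0 points).
  x = 16: rhs = 20, matching y values: none (0 points).
  x = 17: rhs = 14, matching y values: none (0 points).
  x = 18: rhs = 18, matching y values: 8, 15 (2 points).
  x = 19: rhs = 15, matching y values: none (0 points).
  x = 20: rhs = 11, matching y values: none (0 points).
  x = 21: rhs = 12, matching y values: 9, 14 (2 points).
  x = 22: rhs = 1, matching y values: 1, 22 (2 points).
Total affine count: 17.
Full point count |E(F_23)| = 17 + 1 = 18.
Hasse bound: |18 − (23+1)| = |-6| = 6 ≤ 2√23 ≈ 9.5917 ✓.


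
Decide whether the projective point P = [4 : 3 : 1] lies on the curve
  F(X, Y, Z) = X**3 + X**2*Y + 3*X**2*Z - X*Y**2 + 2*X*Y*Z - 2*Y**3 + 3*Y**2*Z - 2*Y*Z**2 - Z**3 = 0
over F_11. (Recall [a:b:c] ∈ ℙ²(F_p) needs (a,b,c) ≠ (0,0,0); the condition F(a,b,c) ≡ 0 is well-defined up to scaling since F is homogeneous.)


F(4,3,1) ≡ 4 (mod 11); P is NOT on the curve.

Evaluate F(4, 3, 1) term-by-term (mod 11).
  X**3 ↦ 1·64·1·1 = 64
  X**2*Y ↦ 1·16·3·1 = 48
  3*X**2*Z ↦ 3·16·1·1 = 48
  -X*Y**2 ↦ -1·4·9·1 = -36
  2*X*Y*Z ↦ 2·4·3·1 = 24
  -2*Y**3 ↦ -2·1·27·1 = -54
  3*Y**2*Z ↦ 3·1·9·1 = 27
  -2*Y*Z**2 ↦ -2·1·3·1 = -6
  -Z**3 ↦ -1·1·1·1 = -1
Sum: F(4, 3, 1) = (64) + (48) + (48) + (-36) + (24) + (-54) + (27) + (-6) + (-1) = 114.
Reducing mod 11: 114 ≡ 4 (mod 11).
Since F(a, b, c) ≡ 4 ≠ 0 (mod 11), P does NOT lie on the curve.


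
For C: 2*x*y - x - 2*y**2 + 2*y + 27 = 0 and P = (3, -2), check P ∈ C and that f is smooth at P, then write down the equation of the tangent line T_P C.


Tangent line at P: -5*x + 16*y + 47 = 0.

Step 1: f(3, -2) = 0, so P lies on C.
Step 2: partial derivatives
  f_x(x, y) = 2*y - 1, f_y(x, y) = 2*x - 4*y + 2.
  f_x(P) = -5, f_y(P) = 16 (gradient nonzero, so P is smooth).
Step 3: tangent line at P: -5·(x − 3) + 16·(y − -2) = 0.
Expanding: -5*x + 16*y + 47 = 0.


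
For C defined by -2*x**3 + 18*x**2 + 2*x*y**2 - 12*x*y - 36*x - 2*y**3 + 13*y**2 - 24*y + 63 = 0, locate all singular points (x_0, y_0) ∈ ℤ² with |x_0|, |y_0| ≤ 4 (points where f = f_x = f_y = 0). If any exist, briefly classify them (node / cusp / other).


Singular points: {(3, 3)}; classification: cusp.

Compute partial derivatives:
  f_x = -6*x**2 + 36*x + 2*y**2 - 12*y - 36.
  f_y = 4*x*y - 12*x - 6*y**2 + 26*y - 24.
Scan x_0 ∈ {−4, ..., 4}. For each x_0, f_y(x_0, y) is a polynomial in y; find its integer roots y ∈ {−4, ..., 4}, then test f_x and f at those candidates.
  x = -4: f_y(-4, y) = -6*y**2 + 10*y + 24; vanishes at y ∈ {3}. (-4, 3): f_x = -294 ≠ 0.
  x = -3: f_y(-3, y) = -6*y**2 + 14*y + 12; vanishes at y ∈ {3}. (-3, 3): f_x = -216 ≠ 0.
  x = -2: f_y(-2, y) = -6*y**2 + 18*y; vanishes at y ∈ {0, 3}. (-2, 0): f_x = -132 ≠ 0; (-2, 3): f_x = -150 ≠ 0.
  x = -1: f_y(-1, y) = -6*y**2 + 22*y - 12; vanishes at y ∈ {3}. (-1, 3): f_x = -96 ≠ 0.
  x = 0: f_y(0, y) = -6*y**2 + 26*y - 24; vanishes at y ∈ {3}. (0, 3): f_x = -54 ≠ 0.
  x = 1: f_y(1, y) = -6*y**2 + 30*y - 36; vanishes at y ∈ {2, 3}. (1, 2): f_x = -22 ≠ 0; (1, 3): f_x = -24 ≠ 0.
  x = 2: f_y(2, y) = -6*y**2 + 34*y - 48; vanishes at y ∈ {3}. (2, 3): f_x = -6 ≠ 0.
  x = 3: f_y(3, y) = -6*y**2 + 38*y - 60; vanishes at y ∈ {3}. (3, 3): f_x = 0, f = 0 — SINGULAR.
  x = 4: f_y(4, y) = -6*y**2 + 42*y - 72; vanishes at y ∈ {3, 4}. (4, 3): f_x = -6 ≠ 0; (4, 4): f_x = -4 ≠ 0.
Only singular point on the grid: (3, 3).
Classify: substitute x = 3 + u, y = 3 + v and expand: f = -2*u**3 + 2*u*v**2 - 2*v**3 + v**2.
No constant or linear terms (consistent with a singular point). Quadratic part: v**2. Cubic part: -2*u**3 + 2*u*v**2 - 2*v**3.
The quadratic part v**2 is a perfect square, so there is a single (double) tangent line v = 0, i.e. y = 3. Restricting the cubic part to that line (v = 0) leaves -2*u**3 ≠ 0, so f is not divisible by v and the branch is v² ≈ 2*u**3 to lowest order — this is a cusp.
Classification: cusp.


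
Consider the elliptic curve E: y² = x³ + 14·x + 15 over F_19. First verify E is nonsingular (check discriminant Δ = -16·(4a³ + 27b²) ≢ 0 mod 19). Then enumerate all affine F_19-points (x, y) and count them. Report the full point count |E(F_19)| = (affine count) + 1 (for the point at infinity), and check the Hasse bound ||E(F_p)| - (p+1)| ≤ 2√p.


Affine points = {(1, 7), (1, 12), (5, 1), (5, 18), (6, 7), (6, 12), (7, 0), (12, 7), (12, 12), (13, 0), (15, 3), (15, 16), (17, 6), (17, 13), (18, 0)}; affine count = 15; |E(F_19)| = 16.

Discriminant check: Δ ∝ 4a³ + 27b² = 4·14³ + 27·15² = 4·2744 + 27·225 ≡ 8 (mod 19). Nonzero ⇒ E is nonsingular.
For each x ∈ F_19, compute rhs = x³ + 14·x + 15 mod 19, then count y ∈ F_19 with y² ≡ rhs.
  x = 0: rhs = 15, matching y values: none (0 points).
  x = 1: rhs = 11, matching y values: 7, 12 (2 points).
  x = 2: rhs = 13, matching y values: none (0 points).
  x = 3: rhs = 8, matching y values: none (0 points).
  x = 4: rhs = 2, matching y values: none (0 points).
  x = 5: rhs = 1, matching y values: 1, 18 (2 points).
  x = 6: rhs = 11, matching y values: 7, 12 (2 points).
  x = 7: rhs = 0, matching y values: 0 (1 points).
  x = 8: rhs = 12, matching y values: none (0 points).
  x = 9: rhs = 15, matching y values: none (0 points).
  x = 10: rhs = 15, matching y values: none (0 points).
  x = 11: rhs = 18, matching y values: none (0 points).
  x = 12: rhs = 11, matching y values: 7, 12 (2 points).
  x = 13: rhs = 0, matching y values: 0 (1 points).
  x = 14: rhs = 10, matching y values: none (0 points).
  x = 15: rhs = 9, matching y values: 3, 16 (2 points).
  x = 16: rhs = 3, matching y values: none (0 points).
  x = 17: rhs = 17, matching y values: 6, 13 (2 points).
  x = 18: rhs = 0, matching y values: 0 (1 points).
Total affine count: 15.
Full point count |E(F_19)| = 15 + 1 = 16.
Hasse bound: |16 − (19+1)| = |-4| = 4 ≤ 2√19 ≈ 8.7178 ✓.


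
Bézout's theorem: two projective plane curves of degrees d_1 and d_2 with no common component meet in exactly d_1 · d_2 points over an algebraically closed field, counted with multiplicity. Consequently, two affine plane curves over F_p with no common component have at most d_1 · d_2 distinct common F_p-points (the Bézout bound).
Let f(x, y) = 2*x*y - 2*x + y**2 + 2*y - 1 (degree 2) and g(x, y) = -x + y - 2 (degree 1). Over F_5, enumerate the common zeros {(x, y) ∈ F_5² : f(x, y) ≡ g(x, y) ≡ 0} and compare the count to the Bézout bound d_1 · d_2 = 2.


Common zeros: {(2, 4)}; count = 1; Bézout bound = 2.

deg(f) = 2, deg(g) = 1, so Bézout bound = 2.
Scan x ∈ F_5. For each x, list the y ∈ F_5 with f(x, y) ≡ 0 and those with g(x, y) ≡ 0 (mod 5); the common zeros in that column are the intersection.
  x = 0: f ≡ 0 at y ∈ ∅; g ≡ 0 at y ∈ {2}; common: ∅.
  x = 1: f ≡ 0 at y ∈ ∅; g ≡ 0 at y ∈ {3}; common: ∅.
  x = 2: f ≡ 0 at y ∈ {0, 4}; g ≡ 0 at y ∈ {4}; common: {4}.
  x = 3: f ≡ 0 at y ∈ ∅; g ≡ 0 at y ∈ {0}; common: ∅.
  x = 4: f ≡ 0 at y ∈ {2, 3}; g ≡ 0 at y ∈ {1}; common: ∅.
Collecting: common zeros = {(2, 4)}, so the count is 1.
Comparison with the Bézout bound: 1 ≤ 2 = deg(f)·deg(g), as expected for curves with no common component (the affine F_5-count falls short of the bound because intersections may lie at infinity, over extension fields, or carry multiplicity).


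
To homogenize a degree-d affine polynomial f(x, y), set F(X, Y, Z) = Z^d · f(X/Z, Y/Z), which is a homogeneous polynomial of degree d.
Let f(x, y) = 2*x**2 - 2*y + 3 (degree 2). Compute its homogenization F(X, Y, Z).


F(X, Y, Z) = 2*X**2 - 2*Y*Z + 3*Z**2

deg(f) = 2.
Substitute x = X/Z, y = Y/Z into f, then multiply by Z^2.
  monomial 2·x^2·y^0 ↦ 2·X^2·Y^0·Z^0.
  monomial -2·x^0·y^1 ↦ -2·X^0·Y^1·Z^1.
  monomial 3·x^0·y^0 ↦ 3·X^0·Y^0·Z^2.
Collecting: F(X, Y, Z) = 2*X**2 - 2*Y*Z + 3*Z**2.


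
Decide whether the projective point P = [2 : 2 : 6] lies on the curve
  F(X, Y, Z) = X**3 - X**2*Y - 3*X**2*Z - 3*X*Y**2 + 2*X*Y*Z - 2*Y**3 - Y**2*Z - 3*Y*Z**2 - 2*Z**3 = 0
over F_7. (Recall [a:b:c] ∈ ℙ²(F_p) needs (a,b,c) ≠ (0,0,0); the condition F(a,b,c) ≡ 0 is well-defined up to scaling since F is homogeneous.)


F(2,2,6) ≡ 6 (mod 7); P is NOT on the curve.

Evaluate F(2, 2, 6) term-by-term (mod 7).
  X**3 ↦ 1·8·1·1 = 8
  -X**2*Y ↦ -1·4·2·1 = -8
  -3*X**2*Z ↦ -3·4·1·6 = -72
  -3*X*Y**2 ↦ -3·2·4·1 = -24
  2*X*Y*Z ↦ 2·2·2·6 = 48
  -2*Y**3 ↦ -2·1·8·1 = -16
  -Y**2*Z ↦ -1·1·4·6 = -24
  -3*Y*Z**2 ↦ -3·1·2·36 = -216
  -2*Z**3 ↦ -2·1·1·216 = -432
Sum: F(2, 2, 6) = (8) + (-8) + (-72) + (-24) + (48) + (-16) + (-24) + (-216) + (-432) = -736.
Reducing mod 7: -736 ≡ 6 (mod 7).
Since F(a, b, c) ≡ 6 ≠ 0 (mod 7), P does NOT lie on the curve.


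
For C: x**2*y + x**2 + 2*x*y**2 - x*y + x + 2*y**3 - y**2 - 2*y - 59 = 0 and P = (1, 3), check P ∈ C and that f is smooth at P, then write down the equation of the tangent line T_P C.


Tangent line at P: 24*x + 58*y - 198 = 0.

Step 1: f(1, 3) = 0, so P lies on C.
Step 2: partial derivatives
  f_x(x, y) = 2*x*y + 2*x + 2*y**2 - y + 1, f_y(x, y) = x**2 + 4*x*y - x + 6*y**2 - 2*y - 2.
  f_x(P) = 24, f_y(P) = 58 (gradient nonzero, so P is smooth).
Step 3: tangent line at P: 24·(x − 1) + 58·(y − 3) = 0.
Expanding: 24*x + 58*y - 198 = 0.


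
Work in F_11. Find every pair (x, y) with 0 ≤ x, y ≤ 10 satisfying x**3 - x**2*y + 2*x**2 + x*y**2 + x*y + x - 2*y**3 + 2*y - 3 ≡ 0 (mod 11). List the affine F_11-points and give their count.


Affine F_11-points: {(3, 2), (4, 2), (5, 8), (6, 7), (7, 8), (8, 4), (9, 9), (10, 3)}; count = 8.

For each of the 121 pairs (x, y) ∈ F_11², evaluate f(x, y) mod 11. Record the zeros.
  x = 0: [0↦8, 1↦8, 2↦7, 3↦4, 4↦9, 5↦10, 6↦6, 7↦7, 8↦1, 9↦9, 10↦8]  zeros at y ∈ ∅
  x = 1: [0↦1, 1↦2, 2↦4, 3↦6, 4↦7, 5↦6, 6↦2, 7↦5, 8↦3, 9↦6, 10↦2]  zeros at y ∈ ∅
  x = 2: [0↦4, 1↦4, 2↦7, 3↦1, 4↦7, 5↦2, 6↦7, 7↦10, 8↦10, 9↦6, 10↦8]  zeros at y ∈ ∅
  x = 3: [0↦1, 1↦9, 2↦0, 3↦6, 4↦4, 5↦4, 6↦5, 7↦6, 8↦6, 9↦4, 10↦10]  zeros at y ∈ {2}
  x = 4: [0↦9, 1↦1, 2↦0, 3↦5, 4↦4, 5↦7, 6↦2, 7↦10, 8↦8, 9↦6, 10↦3]  zeros at y ∈ {2}
  x = 5: [0↦1, 1↦8, 2↦2, 3↦4, 4↦2, 5↦6, 6↦4, 7↦6, 8↦0, 9↦7, 10↦4]  zeros at y ∈ {8}
  x = 6: [0↦5, 1↦3, 2↦1, 3↦9, 4↦4, 5↦7, 6↦6, 7↦0, 8↦10, 9↦2, 10↦8]  zeros at y ∈ {7}
  x = 7: [0↦5, 1↦3, 2↦3, 3↦4, 4↦5, 5↦5, 6↦3, 7↦9, 8↦0, 9↦8, 10↦10]  zeros at y ∈ {8}
  x = 8: [0↦7, 1↦3, 2↦3, 3↦6, 4↦0, 5↦6, 6↦1, 7↦6, 8↦9, 9↦9, 10↦5]  zeros at y ∈ {4}
  x = 9: [0↦6, 1↦9, 2↦7, 3↦10, 4↦6, 5↦5, 6↦6, 7↦8, 8↦10, 9↦0, 10↦10]  zeros at y ∈ {9}
  x = 10: [0↦8, 1↦5, 2↦10, 3↦0, 4↦7, 5↦8, 6↦2, 7↦10, 8↦9, 9↦9, 10↦9]  zeros at y ∈ {3}
Collecting zeros: affine points = {(3, 2), (4, 2), (5, 8), (6, 7), (7, 8), (8, 4), (9, 9), (10, 3)}.
Total count |C(F_11)_aff| = 8.


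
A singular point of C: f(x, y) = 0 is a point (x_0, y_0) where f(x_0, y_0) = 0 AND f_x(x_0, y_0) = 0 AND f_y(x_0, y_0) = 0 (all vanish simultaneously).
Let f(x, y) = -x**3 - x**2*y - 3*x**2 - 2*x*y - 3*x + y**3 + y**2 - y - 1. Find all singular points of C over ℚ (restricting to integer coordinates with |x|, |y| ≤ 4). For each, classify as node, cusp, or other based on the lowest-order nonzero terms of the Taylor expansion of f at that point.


Singular points: {(-1, 0)}; classification: cusp.

Compute partial derivatives:
  f_x = -3*x**2 - 2*x*y - 6*x - 2*y - 3.
  f_y = -x**2 - 2*x + 3*y**2 + 2*y - 1.
Scan x_0 ∈ {−4, ..., 4}. For each x_0, f_y(x_0, y) is a polynomial in y; find its integer roots y ∈ {−4, ..., 4}, then test f_x and f at those candidates.
  x = -4: f_y(-4, y) = 3*y**2 + 2*y - 9; no integer root y with |y| ≤ 4.
  x = -3: f_y(-3, y) = 3*y**2 + 2*y - 4; no integer root y with |y| ≤ 4.
  x = -2: f_y(-2, y) = 3*y**2 + 2*y - 1; vanishes at y ∈ {-1}. (-2, -1): f_x = -5 ≠ 0.
  x = -1: f_y(-1, y) = 3*y**2 + 2*y; vanishes at y ∈ {0}. (-1, 0): f_x = 0, f = 0 — SINGULAR.
  x = 0: f_y(0, y) = 3*y**2 + 2*y - 1; vanishes at y ∈ {-1}. (0, -1): f_x = -1 ≠ 0.
  x = 1: f_y(1, y) = 3*y**2 + 2*y - 4; no integer root y with |y| ≤ 4.
  x = 2: f_y(2, y) = 3*y**2 + 2*y - 9; no integer root y with |y| ≤ 4.
  x = 3: f_y(3, y) = 3*y**2 + 2*y - 16; vanishes at y ∈ {2}. (3, 2): f_x = -64 ≠ 0.
  x = 4: f_y(4, y) = 3*y**2 + 2*y - 25; no integer root y with |y| ≤ 4.
Only singular point on the grid: (-1, 0).
Classify: substitute x = -1 + u, y = 0 + v and expand: f = -u**3 - u**2*v + v**3 + v**2.
No constant or linear terms (consistent with a singular point). Quadratic part: v**2. Cubic part: -u**3 - u**2*v + v**3.
The quadratic part v**2 is a perfect square, so there is a single (double) tangent line v = 0, i.e. y = 0. Restricting the cubic part to that line (v = 0) leaves -u**3 ≠ 0, so f is not divisible by v and the branch is v² ≈ u**3 to lowest order — this is a cusp.
Classification: cusp.


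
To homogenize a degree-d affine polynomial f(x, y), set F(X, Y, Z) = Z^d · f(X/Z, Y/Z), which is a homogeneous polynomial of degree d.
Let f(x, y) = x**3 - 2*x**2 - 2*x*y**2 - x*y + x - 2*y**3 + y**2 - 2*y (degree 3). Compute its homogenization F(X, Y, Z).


F(X, Y, Z) = X**3 - 2*X**2*Z - 2*X*Y**2 - X*Y*Z + X*Z**2 - 2*Y**3 + Y**2*Z - 2*Y*Z**2

deg(f) = 3.
Substitute x = X/Z, y = Y/Z into f, then multiply by Z^3.
  monomial 1·x^3·y^0 ↦ 1·X^3·Y^0·Z^0.
  monomial -2·x^2·y^0 ↦ -2·X^2·Y^0·Z^1.
  monomial -2·x^1·y^2 ↦ -2·X^1·Y^2·Z^0.
  monomial -1·x^1·y^1 ↦ -1·X^1·Y^1·Z^1.
  monomial 1·x^1·y^0 ↦ 1·X^1·Y^0·Z^2.
  monomial -2·x^0·y^3 ↦ -2·X^0·Y^3·Z^0.
  monomial 1·x^0·y^2 ↦ 1·X^0·Y^2·Z^1.
  monomial -2·x^0·y^1 ↦ -2·X^0·Y^1·Z^2.
Collecting: F(X, Y, Z) = X**3 - 2*X**2*Z - 2*X*Y**2 - X*Y*Z + X*Z**2 - 2*Y**3 + Y**2*Z - 2*Y*Z**2.


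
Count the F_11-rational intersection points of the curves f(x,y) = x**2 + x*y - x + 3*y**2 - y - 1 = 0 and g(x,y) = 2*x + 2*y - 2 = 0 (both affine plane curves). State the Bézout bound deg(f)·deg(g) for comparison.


Common zeros: ∅; count = 0; Bézout bound = 2.

deg(f) = 2, deg(g) = 1, so Bézout bound = 2.
Scan x ∈ F_11. For each x, list the y ∈ F_11 with f(x, y) ≡ 0 and those with g(x, y) ≡ 0 (mod 11); the common zeros in that column are the intersection.
  x = 0: f ≡ 0 at y ∈ ∅; g ≡ 0 at y ∈ {1}; common: ∅.
  x = 1: f ≡ 0 at y ∈ {2, 9}; g ≡ 0 at y ∈ {0}; common: ∅.
  x = 2: f ≡ 0 at y ∈ {9}; g ≡ 0 at y ∈ {10}; common: ∅.
  x = 3: f ≡ 0 at y ∈ ∅; g ≡ 0 at y ∈ {9}; common: ∅.
  x = 4: f ≡ 0 at y ∈ {0, 10}; g ≡ 0 at y ∈ {8}; common: ∅.
  x = 5: f ≡ 0 at y ∈ ∅; g ≡ 0 at y ∈ {7}; common: ∅.
  x = 6: f ≡ 0 at y ∈ ∅; g ≡ 0 at y ∈ {6}; common: ∅.
  x = 7: f ≡ 0 at y ∈ ∅; g ≡ 0 at y ∈ {5}; common: ∅.
  x = 8: f ≡ 0 at y ∈ {0, 5}; g ≡ 0 at y ∈ {4}; common: ∅.
  x = 9: f ≡ 0 at y ∈ {2, 10}; g ≡ 0 at y ∈ {3}; common: ∅.
  x = 10: f ≡ 0 at y ∈ {3, 5}; g ≡ 0 at y ∈ {2}; common: ∅.
Collecting: common zeros = ∅, so the count is 0.
Comparison with the Bézout bound: 0 ≤ 2 = deg(f)·deg(g), as expected for curves with no common component (the affine F_11-count falls short of the bound because intersections may lie at infinity, over extension fields, or carry multiplicity).


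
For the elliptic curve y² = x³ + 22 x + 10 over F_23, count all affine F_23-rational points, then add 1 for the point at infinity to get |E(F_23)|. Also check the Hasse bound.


Affine points = {(2, 4), (2, 19), (4, 1), (4, 22), (6, 6), (6, 17), (7, 1), (7, 22), (8, 10), (8, 13), (12, 1), (12, 22), (13, 3), (13, 20), (14, 7), (14, 16), (15, 9), (15, 14), (20, 3), (20, 20), (21, 2), (21, 21)}; affine count = 22; |E(F_23)| = 23.

Discriminant check: Δ ∝ 4a³ + 27b² = 4·22³ + 27·10² = 4·10648 + 27·100 ≡ 5 (mod 23). Nonzero ⇒ E is nonsingular.
For each x ∈ F_23, compute rhs = x³ + 22·x + 10 mod 23, then count y ∈ F_23 with y² ≡ rhs.
  x = 0: rhs = 10, matching y values: none (0 points).
  x = 1: rhs = 10, matching y values: none (0 points).
  x = 2: rhs = 16, matching y values: 4, 19 (2 points).
  x = 3: rhs = 11, matching y values: none (0 points).
  x = 4: rhs = 1, matching y values: 1, 22 (2 points).
  x = 5: rhs = 15, matching y values: none (0 points).
  x = 6: rhs = 13, matching y values: 6, 17 (2 points).
  x = 7: rhs = 1, matching y values: 1, 22 (2 points).
  x = 8: rhs = 8, matching y values: 10, 13 (2 points).
  x = 9: rhs = 17, matching y values: none (0 points).
  x = 10: rhs = 11, matching y values: none (0 points).
  x = 11: rhs = 19, matching y values: none (0 points).
  x = 12: rhs = 1, matching y values: 1, 22 (2 points).
  x = 13: rhs = 9, matching y values: 3, 20 (2 points).
  x = 14: rhs = 3, matching y values: 7, 16 (2 points).
  x = 15: rhs = 12, matching y values: 9, 14 (2 points).
  x = 16: rhs = 19, matching y values: none (0 points).
  x = 17: rhs = 7, matching y values: none (0 points).
  x = 18: rhs = 5, matching y values: none (0 points).
  x = 19: rhs = 19, matching y values: none (0 points).
  x = 20: rhs = 9, matching y values: 3, 20 (2 points).
  x = 21: rhs = 4, matching y values: 2, 21 (2 points).
  x = 22: rhs = 10, matching y values: none (0 points).
Total affine count: 22.
Full point count |E(F_23)| = 22 + 1 = 23.
Hasse bound: |23 − (23+1)| = |-1| = 1 ≤ 2√23 ≈ 9.5917 ✓.


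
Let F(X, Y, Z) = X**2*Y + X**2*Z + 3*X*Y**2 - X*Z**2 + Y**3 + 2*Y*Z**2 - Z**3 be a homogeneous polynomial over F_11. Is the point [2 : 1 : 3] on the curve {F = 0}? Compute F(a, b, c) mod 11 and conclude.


F(2,1,3) ≡ 7 (mod 11); P is NOT on the curve.

Evaluate F(2, 1, 3) term-by-term (mod 11).
  X**2*Y ↦ 1·4·1·1 = 4
  X**2*Z ↦ 1·4·1·3 = 12
  3*X*Y**2 ↦ 3·2·1·1 = 6
  -X*Z**2 ↦ -1·2·1·9 = -18
  Y**3 ↦ 1·1·1·1 = 1
  2*Y*Z**2 ↦ 2·1·1·9 = 18
  -Z**3 ↦ -1·1·1·27 = -27
Sum: F(2, 1, 3) = (4) + (12) + (6) + (-18) + (1) + (18) + (-27) = -4.
Reducing mod 11: -4 ≡ 7 (mod 11).
Since F(a, b, c) ≡ 7 ≠ 0 (mod 11), P does NOT lie on the curve.


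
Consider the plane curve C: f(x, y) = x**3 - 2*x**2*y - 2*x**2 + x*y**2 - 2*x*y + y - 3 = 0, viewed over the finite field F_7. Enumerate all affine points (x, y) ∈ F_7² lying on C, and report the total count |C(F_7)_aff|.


Affine F_7-points: {(0, 3), (1, 4), (1, 6), (3, 1), (3, 2), (4, 4), (5, 4), (5, 5)}; count = 8.

For each of the 49 pairs (x, y) ∈ F_7², evaluate f(x, y) mod 7. Record the zeros.
  x = 0: [0↦4, 1↦5, 2↦6, 3↦0, 4↦1, 5↦2, 6↦3]  zeros at y ∈ {3}
  x = 1: [0↦3, 1↦1, 2↦1, 3↦3, 4↦0, 5↦6, 6↦0]  zeros at y ∈ {4, 6}
  x = 2: [0↦4, 1↦2, 2↦4, 3↦3, 4↦6, 5↦6, 6↦3]  zeros at y ∈ ∅
  x = 3: [0↦6, 1↦0, 2↦0, 3↦6, 4↦4, 5↦1, 6↦4]  zeros at y ∈ {1, 2}
  x = 4: [0↦1, 1↦1, 2↦2, 3↦4, 4↦0, 5↦4, 6↦2]  zeros at y ∈ {4}
  x = 5: [0↦2, 1↦4, 2↦2, 3↦3, 4↦0, 5↦0, 6↦3]  zeros at y ∈ {4, 5}
  x = 6: [0↦1, 1↦1, 2↦6, 3↦2, 4↦3, 5↦2, 6↦6]  zeros at y ∈ ∅
Collecting zeros: affine points = {(0, 3), (1, 4), (1, 6), (3, 1), (3, 2), (4, 4), (5, 4), (5, 5)}.
Total count |C(F_7)_aff| = 8.


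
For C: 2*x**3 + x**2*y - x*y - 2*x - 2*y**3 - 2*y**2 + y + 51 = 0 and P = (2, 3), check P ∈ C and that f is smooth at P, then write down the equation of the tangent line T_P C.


Tangent line at P: 31*x - 63*y + 127 = 0.

Step 1: f(2, 3) = 0, so P lies on C.
Step 2: partial derivatives
  f_x(x, y) = 6*x**2 + 2*x*y - y - 2, f_y(x, y) = x**2 - x - 6*y**2 - 4*y + 1.
  f_x(P) = 31, f_y(P) = -63 (gradient nonzero, so P is smooth).
Step 3: tangent line at P: 31·(x − 2) + -63·(y − 3) = 0.
Expanding: 31*x - 63*y + 127 = 0.


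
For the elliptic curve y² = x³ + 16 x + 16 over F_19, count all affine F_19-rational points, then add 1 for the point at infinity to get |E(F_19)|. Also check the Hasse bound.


Affine points = {(0, 4), (0, 15), (4, 7), (4, 12), (6, 9), (6, 10), (10, 6), (10, 13), (12, 6), (12, 13), (14, 1), (14, 18), (16, 6), (16, 13)}; affine count = 14; |E(F_19)| = 15.

Discriminant check: Δ ∝ 4a³ + 27b² = 4·16³ + 27·16² = 4·4096 + 27·256 ≡ 2 (mod 19). Nonzero ⇒ E is nonsingular.
For each x ∈ F_19, compute rhs = x³ + 16·x + 16 mod 19, then count y ∈ F_19 with y² ≡ rhs.
  x = 0: rhs = 16, matching y values: 4, 15 (2 points).
  x = 1: rhs = 14, matching y values: none (0 points).
  x = 2: rhs = 18, matching y values: none (0 points).
  x = 3: rhs = 15, matching y values: none (0 points).
  x = 4: rhs = 11, matching y values: 7, 12 (2 points).
  x = 5: rhs = 12, matching y values: none (0 points).
  x = 6: rhs = 5, matching y values: 9, 10 (2 points).
  x = 7: rhs = 15, matching y values: none (0 points).
  x = 8: rhs = 10, matching y values: none (0 points).
  x = 9: rhs = 15, matching y values: none (0 points).
  x = 10: rhs = 17, matching y values: 6, 13 (2 points).
  x = 11: rhs = 3, matching y values: none (0 points).
  x = 12: rhs = 17, matching y values: 6, 13 (2 points).
  x = 13: rhs = 8, matching y values: none (0 points).
  x = 14: rhs = 1, matching y values: 1, 18 (2 points).
  x = 15: rhs = 2, matching y values: none (0 points).
  x = 16: rhs = 17, matching y values: 6, 13 (2 points).
  x = 17: rhs = 14, matching y values: none (0 points).
  x = 18: rhs = 18, matching y values: none (0 points).
Total affine count: 14.
Full point count |E(F_19)| = 14 + 1 = 15.
Hasse bound: |15 − (19+1)| = |-5| = 5 ≤ 2√19 ≈ 8.7178 ✓.


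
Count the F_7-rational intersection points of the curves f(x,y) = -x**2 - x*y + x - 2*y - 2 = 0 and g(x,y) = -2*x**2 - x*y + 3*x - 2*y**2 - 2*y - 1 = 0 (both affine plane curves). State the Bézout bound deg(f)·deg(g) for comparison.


Common zeros: {(4, 0)}; count = 1; Bézout bound = 4.

deg(f) = 2, deg(g) = 2, so Bézout bound = 4.
Scan x ∈ F_7. For each x, list the y ∈ F_7 with f(x, y) ≡ 0 and those with g(x, y) ≡ 0 (mod 7); the common zeros in that column are the intersection.
  x = 0: f ≡ 0 at y ∈ {6}; g ≡ 0 at y ∈ ∅; common: ∅.
  x = 1: f ≡ 0 at y ∈ {4}; g ≡ 0 at y ∈ {0, 2}; common: ∅.
  x = 2: f ≡ 0 at y ∈ {6}; g ≡ 0 at y ∈ ∅; common: ∅.
  x = 3: f ≡ 0 at y ∈ {4}; g ≡ 0 at y ∈ {2, 6}; common: ∅.
  x = 4: f ≡ 0 at y ∈ {0}; g ≡ 0 at y ∈ {0, 4}; common: {0}.
  x = 5: f ≡ 0 at y ∈ ∅; g ≡ 0 at y ∈ ∅; common: ∅.
  x = 6: f ≡ 0 at y ∈ {3}; g ≡ 0 at y ∈ {4, 6}; common: ∅.
Collecting: common zeros = {(4, 0)}, so the count is 1.
Comparison with the Bézout bound: 1 ≤ 4 = deg(f)·deg(g), as expected for curves with no common component (the affine F_7-count falls short of the bound because intersections may lie at infinity, over extension fields, or carry multiplicity).


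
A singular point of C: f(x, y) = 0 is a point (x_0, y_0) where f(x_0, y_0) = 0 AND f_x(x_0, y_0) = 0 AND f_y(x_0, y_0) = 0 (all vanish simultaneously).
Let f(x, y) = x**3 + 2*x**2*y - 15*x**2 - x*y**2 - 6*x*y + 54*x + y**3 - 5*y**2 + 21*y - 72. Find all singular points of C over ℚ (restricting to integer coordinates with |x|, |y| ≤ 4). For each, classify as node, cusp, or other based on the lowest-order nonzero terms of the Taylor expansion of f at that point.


Singular points: {(3, 3)}; classification: cusp.

Compute partial derivatives:
  f_x = 3*x**2 + 4*x*y - 30*x - y**2 - 6*y + 54.
  f_y = 2*x**2 - 2*x*y - 6*x + 3*y**2 - 10*y + 21.
Scan x_0 ∈ {−4, ..., 4}. For each x_0, f_y(x_0, y) is a polynomial in y; find its integer roots y ∈ {−4, ..., 4}, then test f_x and f at those candidates.
  x = -4: f_y(-4, y) = 3*y**2 - 2*y + 77; no integer root y with |y| ≤ 4.
  x = -3: f_y(-3, y) = 3*y**2 - 4*y + 57; no integer root y with |y| ≤ 4.
  x = -2: f_y(-2, y) = 3*y**2 - 6*y + 41; no integer root y with |y| ≤ 4.
  x = -1: f_y(-1, y) = 3*y**2 - 8*y + 29; no integer root y with |y| ≤ 4.
  x = 0: f_y(0, y) = 3*y**2 - 10*y + 21; no integer root y with |y| ≤ 4.
  x = 1: f_y(1, y) = 3*y**2 - 12*y + 17; no integer root y with |y| ≤ 4.
  x = 2: f_y(2, y) = 3*y**2 - 14*y + 17; no integer root y with |y| ≤ 4.
  x = 3: f_y(3, y) = 3*y**2 - 16*y + 21; vanishes at y ∈ {3}. (3, 3): f_x = 0, f = 0 — SINGULAR.
  x = 4: f_y(4, y) = 3*y**2 - 18*y + 29; no integer root y with |y| ≤ 4.
Only singular point on the grid: (3, 3).
Classify: substitute x = 3 + u, y = 3 + v and expand: f = u**3 + 2*u**2*v - u*v**2 + v**3 + v**2.
No constant or linear terms (consistent with a singular point). Quadratic part: v**2. Cubic part: u**3 + 2*u**2*v - u*v**2 + v**3.
The quadratic part v**2 is a perfect square, so there is a single (double) tangent line v = 0, i.e. y = 3. Restricting the cubic part to that line (v = 0) leaves u**3 ≠ 0, so f is not divisible by v and the branch is v² ≈ -u**3 to lowest order — this is a cusp.
Classification: cusp.


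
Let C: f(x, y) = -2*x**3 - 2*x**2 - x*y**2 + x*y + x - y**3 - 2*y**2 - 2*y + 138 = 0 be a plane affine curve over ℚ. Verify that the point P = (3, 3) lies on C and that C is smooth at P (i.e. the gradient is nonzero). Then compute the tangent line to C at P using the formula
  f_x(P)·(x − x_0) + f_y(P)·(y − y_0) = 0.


Tangent line at P: -71*x - 56*y + 381 = 0.

Step 1: f(3, 3) = 0, so P lies on C.
Step 2: partial derivatives
  f_x(x, y) = -6*x**2 - 4*x - y**2 + y + 1, f_y(x, y) = -2*x*y + x - 3*y**2 - 4*y - 2.
  f_x(P) = -71, f_y(P) = -56 (gradient nonzero, so P is smooth).
Step 3: tangent line at P: -71·(x − 3) + -56·(y − 3) = 0.
Expanding: -71*x - 56*y + 381 = 0.


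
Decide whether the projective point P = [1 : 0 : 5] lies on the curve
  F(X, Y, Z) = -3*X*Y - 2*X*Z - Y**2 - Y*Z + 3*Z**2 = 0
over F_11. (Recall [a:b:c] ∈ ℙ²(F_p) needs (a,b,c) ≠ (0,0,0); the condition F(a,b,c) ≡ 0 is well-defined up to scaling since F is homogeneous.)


F(1,0,5) ≡ 10 (mod 11); P is NOT on the curve.

Evaluate F(1, 0, 5) term-by-term (mod 11).
  -3*X*Y ↦ -3·1·0·1 = 0
  -2*X*Z ↦ -2·1·1·5 = -10
  -Y**2 ↦ -1·1·0·1 = 0
  -Y*Z ↦ -1·1·0·5 = 0
  3*Z**2 ↦ 3·1·1·25 = 75
Sum: F(1, 0, 5) = (0) + (-10) + (0) + (0) + (75) = 65.
Reducing mod 11: 65 ≡ 10 (mod 11).
Since F(a, b, c) ≡ 10 ≠ 0 (mod 11), P does NOT lie on the curve.


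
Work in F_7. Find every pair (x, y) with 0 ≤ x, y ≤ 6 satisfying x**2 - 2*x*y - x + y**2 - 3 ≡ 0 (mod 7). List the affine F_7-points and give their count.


Affine F_7-points: {(1, 3), (1, 6), (4, 4), (5, 4), (5, 6), (6, 2), (6, 3)}; count = 7.

For each of the 49 pairs (x, y) ∈ F_7², evaluate f(x, y) mod 7. Record the zeros.
  x = 0: [0↦4, 1↦5, 2↦1, 3↦6, 4↦6, 5↦1, 6↦5]  zeros at y ∈ ∅
  x = 1: [0↦4, 1↦3, 2↦4, 3↦0, 4↦5, 5↦5, 6↦0]  zeros at y ∈ {3, 6}
  x = 2: [0↦6, 1↦3, 2↦2, 3↦3, 4↦6, 5↦4, 6↦4]  zeros at y ∈ ∅
  x = 3: [0↦3, 1↦5, 2↦2, 3↦1, 4↦2, 5↦5, 6↦3]  zeros at y ∈ ∅
  x = 4: [0↦2, 1↦2, 2↦4, 3↦1, 4↦0, 5↦1, 6↦4]  zeros at y ∈ {4}
  x = 5: [0↦3, 1↦1, 2↦1, 3↦3, 4↦0, 5↦6, 6↦0]  zeros at y ∈ {4, 6}
  x = 6: [0↦6, 1↦2, 2↦0, 3↦0, 4↦2, 5↦6, 6↦5]  zeros at y ∈ {2, 3}
Collecting zeros: affine points = {(1, 3), (1, 6), (4, 4), (5, 4), (5, 6), (6, 2), (6, 3)}.
Total count |C(F_7)_aff| = 7.
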